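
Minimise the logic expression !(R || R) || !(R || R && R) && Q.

!R

!(R || R) || !(R || R && R) && Q
= !(R || R) || !(R || R) && Q   [idempotence]
= !(R || R)   [absorption]
= !R   [idempotence]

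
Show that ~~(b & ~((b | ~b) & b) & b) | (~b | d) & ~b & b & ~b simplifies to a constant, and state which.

~~(b & ~((b | ~b) & b) & b) | (~b | d) & ~b & b & ~b
= b & ~((b | ~b) & b) & b | (~b | d) & ~b & b & ~b   [double negation]
= b & ~((b | ~b) & b) & b | ~b & b & ~b   [absorption]
= b & ~b & b | ~b & b & ~b   [complement / identity]
= b & ~b   [distribution]
= 0   [complement]

0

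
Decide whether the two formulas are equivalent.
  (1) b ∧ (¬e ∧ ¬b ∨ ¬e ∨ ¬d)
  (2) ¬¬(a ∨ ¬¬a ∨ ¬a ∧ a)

E1: b ∧ (¬e ∧ ¬b ∨ ¬e ∨ ¬d)
    = b ∧ (¬e ∨ ¬d)
E2: ¬¬(a ∨ ¬¬a ∨ ¬a ∧ a)
    = ¬¬(a ∨ a ∨ ¬a ∧ a)
    = ¬¬(a ∨ a)
    = ¬¬a
    = a
These differ: at a=0, b=1, d=0, e=0, E1 = 1 but E2 = 0.

No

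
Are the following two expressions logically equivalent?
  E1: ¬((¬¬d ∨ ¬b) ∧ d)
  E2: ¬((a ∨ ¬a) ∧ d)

E1: ¬((¬¬d ∨ ¬b) ∧ d)
    = ¬((d ∨ ¬b) ∧ d)
    = ¬d
E2: ¬((a ∨ ¬a) ∧ d)
    = ¬d
Both reduce to ¬d, so they are equivalent.

Yes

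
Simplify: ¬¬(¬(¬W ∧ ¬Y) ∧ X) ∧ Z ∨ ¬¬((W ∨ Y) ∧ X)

(W ∨ Y) ∧ X

¬¬(¬(¬W ∧ ¬Y) ∧ X) ∧ Z ∨ ¬¬((W ∨ Y) ∧ X)
= ¬¬((W ∨ Y) ∧ X) ∧ Z ∨ ¬¬((W ∨ Y) ∧ X)
= ¬¬((W ∨ Y) ∧ X)
= (W ∨ Y) ∧ X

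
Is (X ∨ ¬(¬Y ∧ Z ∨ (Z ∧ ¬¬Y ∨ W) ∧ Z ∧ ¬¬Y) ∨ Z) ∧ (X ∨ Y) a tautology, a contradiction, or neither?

neither

(X ∨ ¬(¬Y ∧ Z ∨ (Z ∧ ¬¬Y ∨ W) ∧ Z ∧ ¬¬Y) ∨ Z) ∧ (X ∨ Y)
= (X ∨ ¬(¬Y ∧ Z ∨ Z ∧ ¬¬Y) ∨ Z) ∧ (X ∨ Y)   (absorption)
= (X ∨ ¬(¬Y ∧ Z ∨ Z ∧ Y) ∨ Z) ∧ (X ∨ Y)   (double negation)
= (X ∨ ¬Z ∨ Z) ∧ (X ∨ Y)   (distribution)
= X ∨ (¬Z ∨ Z) ∧ Y   (distribution)
= X ∨ Y   (complement / identity)
This depends on X, Y, so it is not a constant.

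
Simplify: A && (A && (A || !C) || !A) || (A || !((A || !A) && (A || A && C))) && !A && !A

A && (A && (A || !C) || !A) || (A || !((A || !A) && (A || A && C))) && !A && !A
= A && (A && (A || !C) || !A) || (A || !(A || A && C)) && !A && !A   (complement / identity)
= A && (A && (A || !C) || !A) || (A || !(A || A && C)) && !A   (idempotence)
= A && (A || !A) || (A || !(A || A && C)) && !A   (absorption)
= A && (A || !A) || (A || !A) && !A   (absorption)
= A || !A   (distribution)
= true   (complement)

true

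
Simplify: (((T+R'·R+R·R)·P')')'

(T+R)·P'

(((T+R'·R+R·R)·P')')'
= (((T+R)·P')')'   — distribution
= (T+R)·P'   — double negation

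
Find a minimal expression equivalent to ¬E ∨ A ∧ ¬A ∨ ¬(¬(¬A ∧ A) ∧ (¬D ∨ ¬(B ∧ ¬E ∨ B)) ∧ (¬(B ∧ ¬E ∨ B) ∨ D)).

¬E ∨ B

¬E ∨ A ∧ ¬A ∨ ¬(¬(¬A ∧ A) ∧ (¬D ∨ ¬(B ∧ ¬E ∨ B)) ∧ (¬(B ∧ ¬E ∨ B) ∨ D))
= ¬E ∨ ¬(¬(¬A ∧ A) ∧ (¬D ∨ ¬(B ∧ ¬E ∨ B)) ∧ (¬(B ∧ ¬E ∨ B) ∨ D))   (complement / identity)
= ¬E ∨ ¬(¬(¬A ∧ A) ∧ (¬(B ∧ ¬E ∨ B) ∨ ¬D ∧ D))   (distribution)
= ¬E ∨ ¬(¬(¬A ∧ A) ∧ ¬(B ∧ ¬E ∨ B))   (complement / identity)
= ¬E ∨ ¬(¬(¬A ∧ A) ∧ ¬B)   (absorption)
= ¬E ∨ ¬A ∧ A ∨ B   (De Morgan)
= ¬E ∨ B   (complement / identity)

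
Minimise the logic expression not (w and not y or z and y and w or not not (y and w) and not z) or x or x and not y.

not w or x

not (w and not y or z and y and w or not not (y and w) and not z) or x or x and not y
= not (w and not y or z and y and w or y and w and not z) or x or x and not y
= not (w and not y or y and w) or x or x and not y
= not w or x or x and not y
= not w or x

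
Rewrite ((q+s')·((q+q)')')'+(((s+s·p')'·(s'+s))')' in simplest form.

q'+s'

((q+s')·((q+q)')')'+(((s+s·p')'·(s'+s))')'
= ((q+s')·(q')')'+(((s+s·p')'·(s'+s))')'
= ((q+s')·(q')')'+((s'·(s'+s))')'
= ((q+s')·q)'+((s'·(s'+s))')'
= ((q+s')·q)'+((s')')'
= q'+((s')')'
= q'+s'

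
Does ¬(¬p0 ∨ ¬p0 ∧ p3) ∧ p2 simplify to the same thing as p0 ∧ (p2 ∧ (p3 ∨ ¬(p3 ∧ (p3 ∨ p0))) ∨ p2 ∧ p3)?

E1: ¬(¬p0 ∨ ¬p0 ∧ p3) ∧ p2
    = ¬¬p0 ∧ p2   [absorption]
    = p0 ∧ p2   [double negation]
E2: p0 ∧ (p2 ∧ (p3 ∨ ¬(p3 ∧ (p3 ∨ p0))) ∨ p2 ∧ p3)
    = p0 ∧ (p2 ∧ (p3 ∨ ¬p3) ∨ p2 ∧ p3)   [absorption]
    = p0 ∧ (p2 ∨ p2 ∧ p3)   [complement / identity]
    = p0 ∧ p2   [absorption]
Both reduce to p0 ∧ p2, so they are equivalent.

Yes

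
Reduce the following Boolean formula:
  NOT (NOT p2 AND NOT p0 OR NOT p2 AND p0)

NOT (NOT p2 AND NOT p0 OR NOT p2 AND p0)
= NOT NOT p2
= p2

p2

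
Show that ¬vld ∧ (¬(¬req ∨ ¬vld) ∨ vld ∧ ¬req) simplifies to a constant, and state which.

False

¬vld ∧ (¬(¬req ∨ ¬vld) ∨ vld ∧ ¬req)
= ¬vld ∧ (req ∧ vld ∨ vld ∧ ¬req)   (De Morgan)
= ¬vld ∧ vld   (distribution)
= False   (complement)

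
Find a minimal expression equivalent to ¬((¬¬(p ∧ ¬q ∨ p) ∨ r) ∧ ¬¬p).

¬((¬¬(p ∧ ¬q ∨ p) ∨ r) ∧ ¬¬p)
= ¬((¬¬p ∨ r) ∧ ¬¬p)   (absorption)
= ¬¬¬p   (absorption)
= ¬p   (double negation)

¬p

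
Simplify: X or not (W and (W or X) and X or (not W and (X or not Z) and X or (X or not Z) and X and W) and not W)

X or not (W and (W or X) and X or (not W and (X or not Z) and X or (X or not Z) and X and W) and not W)
= X or not (W and (W or X) and X or (X or not Z) and X and not W)   (distribution)
= X or not (W and X or (X or not Z) and X and not W)   (absorption)
= X or not (W and X or X and not W)   (absorption)
= X or not X   (distribution)
= True   (complement)

True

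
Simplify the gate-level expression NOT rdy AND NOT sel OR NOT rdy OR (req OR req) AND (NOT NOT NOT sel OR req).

NOT rdy OR req

NOT rdy AND NOT sel OR NOT rdy OR (req OR req) AND (NOT NOT NOT sel OR req)
= NOT rdy AND NOT sel OR NOT rdy OR req OR req AND NOT NOT NOT sel
= NOT rdy AND NOT sel OR NOT rdy OR req OR req AND NOT sel
= NOT rdy AND NOT sel OR NOT rdy OR req
= NOT rdy OR req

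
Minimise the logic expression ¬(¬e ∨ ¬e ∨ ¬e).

¬(¬e ∨ ¬e ∨ ¬e)
= ¬(¬e ∨ ¬e)   (idempotence)
= e ∧ e   (De Morgan)
= e   (idempotence)

e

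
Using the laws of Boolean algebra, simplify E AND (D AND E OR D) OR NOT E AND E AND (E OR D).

E AND D

E AND (D AND E OR D) OR NOT E AND E AND (E OR D)
= E AND (D AND E OR D) OR NOT E AND E   [absorption]
= E AND D OR NOT E AND E   [absorption]
= E AND D   [complement / identity]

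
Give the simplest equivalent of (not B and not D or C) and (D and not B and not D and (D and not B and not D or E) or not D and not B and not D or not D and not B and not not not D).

(not B and not D or C) and (D and not B and not D and (D and not B and not D or E) or not D and not B and not D or not D and not B and not not not D)
= (not B and not D or C) and (D and not B and not D or not D and not B and not D or not D and not B and not not not D)   [absorption]
= (not B and not D or C) and (D and not B and not D or not D and not B and not D or not D and not B and not D)   [double negation]
= (not B and not D or C) and (D and not B and not D or not D and not B and not D)   [idempotence]
= (not B and not D or C) and not B and not D   [distribution]
= not B and not D   [absorption]

not B and not D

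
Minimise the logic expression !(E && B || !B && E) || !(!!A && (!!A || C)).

!(E && B || !B && E) || !(!!A && (!!A || C))
= !(E && B || !B && E) || !!!A   (absorption)
= !E || !!!A   (distribution)
= !E || !A   (double negation)

!E || !A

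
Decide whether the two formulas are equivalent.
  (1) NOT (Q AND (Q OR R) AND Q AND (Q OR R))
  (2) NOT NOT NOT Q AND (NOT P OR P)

Yes

E1: NOT (Q AND (Q OR R) AND Q AND (Q OR R))
    = NOT (Q AND (Q OR R))
    = NOT Q
E2: NOT NOT NOT Q AND (NOT P OR P)
    = NOT NOT NOT Q
    = NOT Q
Both reduce to NOT Q, so they are equivalent.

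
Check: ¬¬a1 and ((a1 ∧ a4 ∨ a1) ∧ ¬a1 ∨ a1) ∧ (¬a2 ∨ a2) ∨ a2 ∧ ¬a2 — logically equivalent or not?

Yes

E1: ¬¬a1
    = a1   [double negation]
E2: ((a1 ∧ a4 ∨ a1) ∧ ¬a1 ∨ a1) ∧ (¬a2 ∨ a2) ∨ a2 ∧ ¬a2
    = ((a1 ∧ a4 ∨ a1) ∧ ¬a1 ∨ a1) ∧ (¬a2 ∨ a2)   [complement / identity]
    = (a1 ∧ ¬a1 ∨ a1) ∧ (¬a2 ∨ a2)   [absorption]
    = a1 ∧ (¬a2 ∨ a2)   [complement / identity]
    = a1   [complement / identity]
Both reduce to a1, so they are equivalent.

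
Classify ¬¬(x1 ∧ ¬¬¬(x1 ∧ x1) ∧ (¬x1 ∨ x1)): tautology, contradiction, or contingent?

contradiction

¬¬(x1 ∧ ¬¬¬(x1 ∧ x1) ∧ (¬x1 ∨ x1))
= ¬¬(x1 ∧ ¬(x1 ∧ x1) ∧ (¬x1 ∨ x1))   — double negation
= ¬¬(x1 ∧ ¬(x1 ∧ x1))   — complement / identity
= ¬¬(x1 ∧ ¬x1)   — idempotence
= x1 ∧ ¬x1   — double negation
= False   — complement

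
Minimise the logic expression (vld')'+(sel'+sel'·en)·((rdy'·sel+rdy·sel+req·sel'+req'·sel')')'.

vld+sel'

(vld')'+(sel'+sel'·en)·((rdy'·sel+rdy·sel+req·sel'+req'·sel')')'
= (vld')'+(sel'+sel'·en)·((rdy'·sel+rdy·sel+sel')')'   (distribution)
= (vld')'+(sel'+sel'·en)·((sel+sel')')'   (distribution)
= (vld')'+(sel'+sel'·en)·(sel+sel')   (double negation)
= vld+(sel'+sel'·en)·(sel+sel')   (double negation)
= vld+sel'·(sel+sel')   (absorption)
= vld+sel'   (complement / identity)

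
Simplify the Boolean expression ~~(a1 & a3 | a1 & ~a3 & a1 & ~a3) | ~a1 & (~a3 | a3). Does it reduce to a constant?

1

~~(a1 & a3 | a1 & ~a3 & a1 & ~a3) | ~a1 & (~a3 | a3)
= ~~(a1 & a3 | a1 & ~a3) | ~a1 & (~a3 | a3)   (idempotence)
= ~~a1 | ~a1 & (~a3 | a3)   (distribution)
= a1 | ~a1 & (~a3 | a3)   (double negation)
= a1 | ~a1   (complement / identity)
= 1   (complement)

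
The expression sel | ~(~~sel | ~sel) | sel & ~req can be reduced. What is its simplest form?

sel | ~(~~sel | ~sel) | sel & ~req
= sel | ~sel & sel | sel & ~req   [De Morgan]
= sel | sel & ~req   [complement / identity]
= sel   [absorption]

sel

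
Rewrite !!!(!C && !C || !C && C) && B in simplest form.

!!!(!C && !C || !C && C) && B
= !!!!C && B
= !!C && B
= C && B

C && B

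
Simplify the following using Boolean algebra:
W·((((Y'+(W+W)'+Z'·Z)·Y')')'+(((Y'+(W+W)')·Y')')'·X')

W·((((Y'+(W+W)'+Z'·Z)·Y')')'+(((Y'+(W+W)')·Y')')'·X')
= W·((((Y'+(W+W)')·Y')')'+(((Y'+(W+W)')·Y')')'·X')   [complement / identity]
= W·(((Y'+(W+W)')·Y')')'   [absorption]
= W·(((Y'+W')·Y')')'   [idempotence]
= W·((Y')')'   [absorption]
= W·Y'   [double negation]

W·Y'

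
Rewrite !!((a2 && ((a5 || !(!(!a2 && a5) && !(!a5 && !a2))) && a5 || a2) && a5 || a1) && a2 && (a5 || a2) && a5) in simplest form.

a2 && a5

!!((a2 && ((a5 || !(!(!a2 && a5) && !(!a5 && !a2))) && a5 || a2) && a5 || a1) && a2 && (a5 || a2) && a5)
= !!((a2 && ((a5 || !a2 && a5 || !a5 && !a2) && a5 || a2) && a5 || a1) && a2 && (a5 || a2) && a5)   [De Morgan]
= !!((a2 && ((a5 || !a2) && a5 || a2) && a5 || a1) && a2 && (a5 || a2) && a5)   [distribution]
= !!((a2 && (a5 || a2) && a5 || a1) && a2 && (a5 || a2) && a5)   [absorption]
= !!(a2 && (a5 || a2) && a5)   [absorption]
= !!(a2 && a5)   [absorption]
= a2 && a5   [double negation]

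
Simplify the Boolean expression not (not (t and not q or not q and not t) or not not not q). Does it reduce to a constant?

not (not (t and not q or not q and not t) or not not not q)
= not (not not q or not not not q)   — distribution
= not q and not not q   — De Morgan
= not q and q   — double negation
= False   — complement

False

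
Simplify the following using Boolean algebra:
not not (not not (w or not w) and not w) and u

not w and u

not not (not not (w or not w) and not w) and u
= not not (w or not w) and not w and u   — double negation
= (w or not w) and not w and u   — double negation
= not w and u   — complement / identity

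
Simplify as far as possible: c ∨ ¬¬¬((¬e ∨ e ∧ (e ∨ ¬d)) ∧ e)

c ∨ ¬¬¬((¬e ∨ e ∧ (e ∨ ¬d)) ∧ e)
= c ∨ ¬¬¬((¬e ∨ e) ∧ e)   — absorption
= c ∨ ¬((¬e ∨ e) ∧ e)   — double negation
= c ∨ ¬e   — complement / identity

c ∨ ¬e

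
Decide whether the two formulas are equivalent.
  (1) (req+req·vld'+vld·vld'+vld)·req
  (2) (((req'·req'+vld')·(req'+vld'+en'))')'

No

E1: (req+req·vld'+vld·vld'+vld)·req
    = (req+req·vld'+vld)·req   (complement / identity)
    = (req+vld)·req   (absorption)
    = req   (absorption)
E2: (((req'·req'+vld')·(req'+vld'+en'))')'
    = (((req'+vld')·(req'+vld'+en'))')'   (idempotence)
    = ((req'+vld')')'   (absorption)
    = req'+vld'   (double negation)
These differ: at en=1, req=0, vld=1, E1 = 0 but E2 = 1.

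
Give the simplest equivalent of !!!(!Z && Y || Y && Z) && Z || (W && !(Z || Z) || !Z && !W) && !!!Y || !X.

!!!(!Z && Y || Y && Z) && Z || (W && !(Z || Z) || !Z && !W) && !!!Y || !X
= !!!Y && Z || (W && !(Z || Z) || !Z && !W) && !!!Y || !X
= !!!Y && Z || (W && !Z || !Z && !W) && !!!Y || !X
= !!!Y && Z || !Z && !!!Y || !X
= !!!Y || !X
= !Y || !X

!Y || !X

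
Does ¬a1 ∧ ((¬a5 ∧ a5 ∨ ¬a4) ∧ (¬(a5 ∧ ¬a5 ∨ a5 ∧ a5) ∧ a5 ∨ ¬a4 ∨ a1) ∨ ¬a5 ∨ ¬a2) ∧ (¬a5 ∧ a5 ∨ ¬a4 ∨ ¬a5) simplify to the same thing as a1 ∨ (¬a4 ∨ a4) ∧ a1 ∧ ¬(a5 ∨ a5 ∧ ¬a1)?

E1: ¬a1 ∧ ((¬a5 ∧ a5 ∨ ¬a4) ∧ (¬(a5 ∧ ¬a5 ∨ a5 ∧ a5) ∧ a5 ∨ ¬a4 ∨ a1) ∨ ¬a5 ∨ ¬a2) ∧ (¬a5 ∧ a5 ∨ ¬a4 ∨ ¬a5)
    = ¬a1 ∧ ((¬a5 ∧ a5 ∨ ¬a4) ∧ (¬a5 ∧ a5 ∨ ¬a4 ∨ a1) ∨ ¬a5 ∨ ¬a2) ∧ (¬a5 ∧ a5 ∨ ¬a4 ∨ ¬a5)   (distribution)
    = ¬a1 ∧ (¬a5 ∧ a5 ∨ ¬a4 ∨ ¬a5 ∨ ¬a2) ∧ (¬a5 ∧ a5 ∨ ¬a4 ∨ ¬a5)   (absorption)
    = ¬a1 ∧ (¬a5 ∧ a5 ∨ ¬a4 ∨ ¬a5)   (absorption)
    = ¬a1 ∧ (¬a4 ∨ ¬a5)   (complement / identity)
E2: a1 ∨ (¬a4 ∨ a4) ∧ a1 ∧ ¬(a5 ∨ a5 ∧ ¬a1)
    = a1 ∨ a1 ∧ ¬(a5 ∨ a5 ∧ ¬a1)   (complement / identity)
    = a1 ∨ a1 ∧ ¬a5   (absorption)
    = a1   (absorption)
These differ: at a1=1, a2=1, a4=0, a5=1, E1 = 0 but E2 = 1.

No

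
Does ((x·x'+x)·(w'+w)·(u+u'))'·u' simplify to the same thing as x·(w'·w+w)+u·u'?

E1: ((x·x'+x)·(w'+w)·(u+u'))'·u'
    = ((x·x'+x)·(w'+w))'·u'   (complement / identity)
    = (x·(w'+w))'·u'   (complement / identity)
    = x'·u'   (complement / identity)
E2: x·(w'·w+w)+u·u'
    = x·w+u·u'   (complement / identity)
    = x·w   (complement / identity)
These differ: at u=0, w=1, x=0, E1 = 1 but E2 = 0.

No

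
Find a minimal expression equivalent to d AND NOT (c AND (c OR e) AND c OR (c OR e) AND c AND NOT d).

d AND NOT c

d AND NOT (c AND (c OR e) AND c OR (c OR e) AND c AND NOT d)
= d AND NOT ((c OR NOT d) AND (c OR e) AND c)   (distribution)
= d AND NOT ((c OR NOT d) AND c)   (absorption)
= d AND NOT c   (absorption)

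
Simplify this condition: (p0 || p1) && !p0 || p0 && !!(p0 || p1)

(p0 || p1) && !p0 || p0 && !!(p0 || p1)
= (p0 || p1) && !p0 || p0 && (p0 || p1)
= p0 || p1

p0 || p1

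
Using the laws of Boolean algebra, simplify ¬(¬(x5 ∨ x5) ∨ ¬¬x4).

¬(¬(x5 ∨ x5) ∨ ¬¬x4)
= ¬(¬x5 ∨ ¬¬x4)   (idempotence)
= x5 ∧ ¬x4   (De Morgan)

x5 ∧ ¬x4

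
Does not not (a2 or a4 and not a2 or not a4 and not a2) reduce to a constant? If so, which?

yes, True

not not (a2 or a4 and not a2 or not a4 and not a2)
= not not (a2 or not a2)   (distribution)
= a2 or not a2   (double negation)
= True   (complement)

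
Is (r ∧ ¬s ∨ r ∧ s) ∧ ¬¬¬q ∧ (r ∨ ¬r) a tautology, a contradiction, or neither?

neither

(r ∧ ¬s ∨ r ∧ s) ∧ ¬¬¬q ∧ (r ∨ ¬r)
= (r ∧ ¬s ∨ r ∧ s) ∧ ¬¬¬q   [complement / identity]
= (r ∧ ¬s ∨ r ∧ s) ∧ ¬q   [double negation]
= r ∧ ¬q   [distribution]
This depends on q, r, so it is not a constant.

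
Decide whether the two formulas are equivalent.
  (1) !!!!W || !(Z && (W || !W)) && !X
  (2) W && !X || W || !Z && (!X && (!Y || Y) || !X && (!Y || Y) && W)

Yes

E1: !!!!W || !(Z && (W || !W)) && !X
    = !!W || !(Z && (W || !W)) && !X   — double negation
    = !!W || !Z && !X   — complement / identity
    = W || !Z && !X   — double negation
E2: W && !X || W || !Z && (!X && (!Y || Y) || !X && (!Y || Y) && W)
    = W || !Z && (!X && (!Y || Y) || !X && (!Y || Y) && W)   — absorption
    = W || !Z && !X && (!Y || Y)   — absorption
    = W || !Z && !X   — complement / identity
Both reduce to W || !Z && !X, so they are equivalent.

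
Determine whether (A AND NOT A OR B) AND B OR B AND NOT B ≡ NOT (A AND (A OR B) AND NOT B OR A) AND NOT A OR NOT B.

E1: (A AND NOT A OR B) AND B OR B AND NOT B
    = B AND B OR B AND NOT B   [complement / identity]
    = B   [distribution]
E2: NOT (A AND (A OR B) AND NOT B OR A) AND NOT A OR NOT B
    = NOT (A AND NOT B OR A) AND NOT A OR NOT B   [absorption]
    = NOT A AND NOT A OR NOT B   [absorption]
    = NOT A OR NOT B   [idempotence]
These differ: at A=1, B=0, E1 = 0 but E2 = 1.

No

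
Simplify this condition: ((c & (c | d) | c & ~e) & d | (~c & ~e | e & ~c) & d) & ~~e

d & e

((c & (c | d) | c & ~e) & d | (~c & ~e | e & ~c) & d) & ~~e
= ((c & (c | d) | c & ~e) & d | ~c & d) & ~~e   (distribution)
= ((c | c & ~e) & d | ~c & d) & ~~e   (absorption)
= (c & d | ~c & d) & ~~e   (absorption)
= d & ~~e   (distribution)
= d & e   (double negation)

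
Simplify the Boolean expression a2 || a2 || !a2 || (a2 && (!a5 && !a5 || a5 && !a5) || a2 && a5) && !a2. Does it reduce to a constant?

true

a2 || a2 || !a2 || (a2 && (!a5 && !a5 || a5 && !a5) || a2 && a5) && !a2
= a2 || a2 || !a2 || (a2 && !a5 || a2 && a5) && !a2   [distribution]
= a2 || a2 || !a2 || a2 && !a2   [distribution]
= a2 || a2 || !a2   [complement / identity]
= a2 || !a2   [idempotence]
= true   [complement]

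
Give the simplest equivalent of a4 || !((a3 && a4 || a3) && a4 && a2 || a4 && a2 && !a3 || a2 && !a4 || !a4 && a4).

a4 || !a2

a4 || !((a3 && a4 || a3) && a4 && a2 || a4 && a2 && !a3 || a2 && !a4 || !a4 && a4)
= a4 || !(a3 && a4 && a2 || a4 && a2 && !a3 || a2 && !a4 || !a4 && a4)   (absorption)
= a4 || !(a4 && a2 || a2 && !a4 || !a4 && a4)   (distribution)
= a4 || !(a4 && a2 || a2 && !a4)   (complement / identity)
= a4 || !a2   (distribution)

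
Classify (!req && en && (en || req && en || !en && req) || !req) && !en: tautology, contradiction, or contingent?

(!req && en && (en || req && en || !en && req) || !req) && !en
= (!req && en && (en || req) || !req) && !en   (distribution)
= (!req && en || !req) && !en   (absorption)
= !req && !en   (absorption)
This depends on en, req, so it is not a constant.

contingent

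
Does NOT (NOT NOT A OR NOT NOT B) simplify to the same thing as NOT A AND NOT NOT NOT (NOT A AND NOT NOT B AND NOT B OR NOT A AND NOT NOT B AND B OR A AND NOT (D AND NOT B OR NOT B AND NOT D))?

E1: NOT (NOT NOT A OR NOT NOT B)
    = NOT A AND NOT B   — De Morgan
E2: NOT A AND NOT NOT NOT (NOT A AND NOT NOT B AND NOT B OR NOT A AND NOT NOT B AND B OR A AND NOT (D AND NOT B OR NOT B AND NOT D))
    = NOT A AND NOT NOT NOT (NOT A AND NOT NOT B OR A AND NOT (D AND NOT B OR NOT B AND NOT D))   — distribution
    = NOT A AND NOT NOT NOT (NOT A AND NOT NOT B OR A AND NOT NOT B)   — distribution
    = NOT A AND NOT NOT NOT NOT NOT B   — distribution
    = NOT A AND NOT NOT NOT B   — double negation
    = NOT A AND NOT B   — double negation
Both reduce to NOT A AND NOT B, so they are equivalent.

Yes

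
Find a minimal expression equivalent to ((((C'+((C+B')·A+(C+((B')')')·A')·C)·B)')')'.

((((C'+((C+B')·A+(C+((B')')')·A')·C)·B)')')'
= ((((C'+((C+B')·A+(C+B')·A')·C)·B)')')'   — double negation
= ((((C'+(C+B')·C)·B)')')'   — distribution
= ((((C'+C)·B)')')'   — absorption
= ((B')')'   — complement / identity
= B'   — double negation

B'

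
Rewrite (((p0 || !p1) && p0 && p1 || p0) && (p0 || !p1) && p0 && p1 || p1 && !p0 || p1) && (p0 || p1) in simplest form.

p1

(((p0 || !p1) && p0 && p1 || p0) && (p0 || !p1) && p0 && p1 || p1 && !p0 || p1) && (p0 || p1)
= ((p0 || !p1) && p0 && p1 || p1 && !p0 || p1) && (p0 || p1)
= (p0 && p1 || p1 && !p0 || p1) && (p0 || p1)
= (p1 || p1) && (p0 || p1)
= p1 && p0 || p1
= p1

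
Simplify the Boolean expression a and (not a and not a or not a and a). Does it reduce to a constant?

a and (not a and not a or not a and a)
= a and not a   [distribution]
= False   [complement]

False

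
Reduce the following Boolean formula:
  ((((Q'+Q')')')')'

Q'

((((Q'+Q')')')')'
= (((Q·Q)')')'   [De Morgan]
= ((Q')')'   [idempotence]
= Q'   [double negation]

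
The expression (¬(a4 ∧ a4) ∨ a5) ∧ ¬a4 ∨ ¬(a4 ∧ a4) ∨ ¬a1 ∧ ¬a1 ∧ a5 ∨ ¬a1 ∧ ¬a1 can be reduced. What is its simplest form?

(¬(a4 ∧ a4) ∨ a5) ∧ ¬a4 ∨ ¬(a4 ∧ a4) ∨ ¬a1 ∧ ¬a1 ∧ a5 ∨ ¬a1 ∧ ¬a1
= (¬a4 ∨ a5) ∧ ¬a4 ∨ ¬(a4 ∧ a4) ∨ ¬a1 ∧ ¬a1 ∧ a5 ∨ ¬a1 ∧ ¬a1
= (¬a4 ∨ a5) ∧ ¬a4 ∨ ¬(a4 ∧ a4) ∨ ¬a1 ∧ ¬a1
= ¬a4 ∨ ¬(a4 ∧ a4) ∨ ¬a1 ∧ ¬a1
= ¬a4 ∨ ¬a4 ∨ ¬a1 ∧ ¬a1
= ¬a4 ∨ ¬a1 ∧ ¬a1
= ¬a4 ∨ ¬a1

¬a4 ∨ ¬a1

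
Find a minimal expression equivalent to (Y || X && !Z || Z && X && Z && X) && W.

(Y || X) && W

(Y || X && !Z || Z && X && Z && X) && W
= (Y || X && !Z || Z && X) && W   (idempotence)
= (Y || X) && W   (distribution)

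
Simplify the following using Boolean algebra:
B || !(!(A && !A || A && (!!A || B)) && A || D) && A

B || !D && A

B || !(!(A && !A || A && (!!A || B)) && A || D) && A
= B || !(!(A && !A || A && (A || B)) && A || D) && A
= B || !(!(A && (A || B)) && A || D) && A
= B || !(!A && A || D) && A
= B || !D && A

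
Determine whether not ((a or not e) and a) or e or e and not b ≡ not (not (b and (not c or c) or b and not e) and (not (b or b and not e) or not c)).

E1: not ((a or not e) and a) or e or e and not b
    = not a or e or e and not b   — absorption
    = not a or e   — absorption
E2: not (not (b and (not c or c) or b and not e) and (not (b or b and not e) or not c))
    = not (not (b or b and not e) and (not (b or b and not e) or not c))   — complement / identity
    = not not (b or b and not e)   — absorption
    = b or b and not e   — double negation
    = b   — absorption
These differ: at a=0, b=0, c=0, e=1, E1 = 1 but E2 = 0.

No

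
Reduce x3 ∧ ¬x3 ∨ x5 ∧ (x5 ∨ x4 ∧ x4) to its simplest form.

x5

x3 ∧ ¬x3 ∨ x5 ∧ (x5 ∨ x4 ∧ x4)
= x5 ∧ (x5 ∨ x4 ∧ x4)
= x5 ∧ (x5 ∨ x4)
= x5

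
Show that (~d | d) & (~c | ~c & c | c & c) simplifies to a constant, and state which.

1

(~d | d) & (~c | ~c & c | c & c)
= (~d | d) & (~c | c)
= ~d | d
= 1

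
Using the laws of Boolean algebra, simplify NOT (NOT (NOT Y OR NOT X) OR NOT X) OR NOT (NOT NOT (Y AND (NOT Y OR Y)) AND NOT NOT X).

NOT (NOT (NOT Y OR NOT X) OR NOT X) OR NOT (NOT NOT (Y AND (NOT Y OR Y)) AND NOT NOT X)
= (NOT Y OR NOT X) AND X OR NOT (NOT NOT (Y AND (NOT Y OR Y)) AND NOT NOT X)
= (NOT Y OR NOT X) AND X OR NOT (NOT NOT Y AND NOT NOT X)
= (NOT Y OR NOT X) AND X OR NOT Y OR NOT X
= NOT Y OR NOT X

NOT Y OR NOT X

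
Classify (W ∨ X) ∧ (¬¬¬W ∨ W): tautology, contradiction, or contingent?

contingent

(W ∨ X) ∧ (¬¬¬W ∨ W)
= (W ∨ X) ∧ (¬W ∨ W)   [double negation]
= W ∨ X   [complement / identity]
This depends on W, X, so it is not a constant.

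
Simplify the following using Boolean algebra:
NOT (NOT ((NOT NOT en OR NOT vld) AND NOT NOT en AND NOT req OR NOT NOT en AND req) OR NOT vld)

en AND vld

NOT (NOT ((NOT NOT en OR NOT vld) AND NOT NOT en AND NOT req OR NOT NOT en AND req) OR NOT vld)
= NOT (NOT (NOT NOT en AND NOT req OR NOT NOT en AND req) OR NOT vld)   — absorption
= (NOT NOT en AND NOT req OR NOT NOT en AND req) AND vld   — De Morgan
= NOT NOT en AND vld   — distribution
= en AND vld   — double negation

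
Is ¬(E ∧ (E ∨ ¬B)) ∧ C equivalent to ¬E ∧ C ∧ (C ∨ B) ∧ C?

E1: ¬(E ∧ (E ∨ ¬B)) ∧ C
    = ¬E ∧ C   (absorption)
E2: ¬E ∧ C ∧ (C ∨ B) ∧ C
    = ¬E ∧ C ∧ C   (absorption)
    = ¬E ∧ C   (idempotence)
Both reduce to ¬E ∧ C, so they are equivalent.

Yes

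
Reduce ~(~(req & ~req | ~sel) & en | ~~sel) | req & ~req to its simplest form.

~(~(req & ~req | ~sel) & en | ~~sel) | req & ~req
= ~(~~sel & en | ~~sel) | req & ~req   [complement / identity]
= ~(~~sel & en | ~~sel)   [complement / identity]
= ~~~sel   [absorption]
= ~sel   [double negation]

~sel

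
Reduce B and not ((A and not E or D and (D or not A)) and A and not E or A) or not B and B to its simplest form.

B and not A

B and not ((A and not E or D and (D or not A)) and A and not E or A) or not B and B
= B and not ((A and not E or D) and A and not E or A) or not B and B   — absorption
= B and not ((A and not E or D) and A and not E or A)   — complement / identity
= B and not (A and not E or A)   — absorption
= B and not A   — absorption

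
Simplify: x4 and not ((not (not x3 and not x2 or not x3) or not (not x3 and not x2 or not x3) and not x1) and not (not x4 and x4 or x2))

x4 and (not x3 or x2)

x4 and not ((not (not x3 and not x2 or not x3) or not (not x3 and not x2 or not x3) and not x1) and not (not x4 and x4 or x2))
= x4 and not ((not (not x3 and not x2 or not x3) or not (not x3 and not x2 or not x3) and not x1) and not x2)   [complement / identity]
= x4 and not (not (not x3 and not x2 or not x3) and not x2)   [absorption]
= x4 and not (not not x3 and not x2)   [absorption]
= x4 and (not x3 or x2)   [De Morgan]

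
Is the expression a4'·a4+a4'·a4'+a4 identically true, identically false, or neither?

a4'·a4+a4'·a4'+a4
= a4'·a4'+a4   [complement / identity]
= a4'+a4   [idempotence]
= 1   [complement]

identically true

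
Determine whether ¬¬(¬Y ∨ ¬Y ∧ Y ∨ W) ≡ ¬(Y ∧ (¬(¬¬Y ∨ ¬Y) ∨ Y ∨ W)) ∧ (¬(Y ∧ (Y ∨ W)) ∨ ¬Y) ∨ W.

E1: ¬¬(¬Y ∨ ¬Y ∧ Y ∨ W)
    = ¬Y ∨ ¬Y ∧ Y ∨ W   [double negation]
    = ¬Y ∨ W   [complement / identity]
E2: ¬(Y ∧ (¬(¬¬Y ∨ ¬Y) ∨ Y ∨ W)) ∧ (¬(Y ∧ (Y ∨ W)) ∨ ¬Y) ∨ W
    = ¬(Y ∧ (¬Y ∧ Y ∨ Y ∨ W)) ∧ (¬(Y ∧ (Y ∨ W)) ∨ ¬Y) ∨ W   [De Morgan]
    = ¬(Y ∧ (Y ∨ W)) ∧ (¬(Y ∧ (Y ∨ W)) ∨ ¬Y) ∨ W   [complement / identity]
    = ¬(Y ∧ (Y ∨ W)) ∨ W   [absorption]
    = ¬Y ∨ W   [absorption]
Both reduce to ¬Y ∨ W, so they are equivalent.

Yes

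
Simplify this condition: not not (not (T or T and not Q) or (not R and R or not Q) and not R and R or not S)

not T or not S

not not (not (T or T and not Q) or (not R and R or not Q) and not R and R or not S)
= not not (not T or (not R and R or not Q) and not R and R or not S)   (absorption)
= not not (not T or not R and R or not S)   (absorption)
= not not (not T or not S)   (complement / identity)
= not T or not S   (double negation)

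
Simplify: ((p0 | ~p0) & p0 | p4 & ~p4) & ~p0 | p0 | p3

((p0 | ~p0) & p0 | p4 & ~p4) & ~p0 | p0 | p3
= (p0 | p4 & ~p4) & ~p0 | p0 | p3   — complement / identity
= p0 & ~p0 | p0 | p3   — complement / identity
= p0 | p3   — complement / identity

p0 | p3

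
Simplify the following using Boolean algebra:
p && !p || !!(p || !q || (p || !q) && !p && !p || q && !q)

p && !p || !!(p || !q || (p || !q) && !p && !p || q && !q)
= p && !p || !!(p || !q || (p || !q) && !p || q && !q)
= p && !p || p || !q || (p || !q) && !p || q && !q
= p || !q || (p || !q) && !p || q && !q
= p || !q || q && !q
= p || !q

p || !q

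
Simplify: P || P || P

P || P || P
= P || P   (idempotence)
= P   (idempotence)

P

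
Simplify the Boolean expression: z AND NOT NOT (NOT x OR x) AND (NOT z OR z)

z AND NOT NOT (NOT x OR x) AND (NOT z OR z)
= z AND (NOT x OR x) AND (NOT z OR z)
= z AND (NOT x OR x)
= z

z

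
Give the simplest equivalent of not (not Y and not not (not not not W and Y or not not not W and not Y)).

not (not Y and not not (not not not W and Y or not not not W and not Y))
= not (not Y and not not not not not W)   — distribution
= not (not Y and not not not W)   — double negation
= Y or not not W   — De Morgan
= Y or W   — double negation

Y or W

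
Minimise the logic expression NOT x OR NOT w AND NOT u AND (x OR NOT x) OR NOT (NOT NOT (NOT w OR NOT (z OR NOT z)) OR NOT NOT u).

NOT x OR NOT w AND NOT u AND (x OR NOT x) OR NOT (NOT NOT (NOT w OR NOT (z OR NOT z)) OR NOT NOT u)
= NOT x OR NOT w AND NOT u AND (x OR NOT x) OR NOT (NOT (w AND (z OR NOT z)) OR NOT NOT u)   — De Morgan
= NOT x OR NOT w AND NOT u AND (x OR NOT x) OR NOT (NOT w OR NOT NOT u)   — complement / identity
= NOT x OR NOT w AND NOT u OR NOT (NOT w OR NOT NOT u)   — complement / identity
= NOT x OR NOT w AND NOT u OR w AND NOT u   — De Morgan
= NOT x OR NOT u   — distribution

NOT x OR NOT u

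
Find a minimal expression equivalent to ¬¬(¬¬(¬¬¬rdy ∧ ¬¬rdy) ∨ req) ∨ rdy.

¬¬(¬¬(¬¬¬rdy ∧ ¬¬rdy) ∨ req) ∨ rdy
= ¬¬(¬¬¬rdy ∧ ¬¬rdy) ∨ req ∨ rdy   — double negation
= ¬(¬¬rdy ∨ ¬rdy) ∨ req ∨ rdy   — De Morgan
= ¬rdy ∧ rdy ∨ req ∨ rdy   — De Morgan
= req ∨ rdy   — complement / identity

req ∨ rdy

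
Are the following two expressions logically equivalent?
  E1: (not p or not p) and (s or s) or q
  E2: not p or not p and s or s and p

No

E1: (not p or not p) and (s or s) or q
    = not p and (s or s) or q   (idempotence)
    = not p and s or q   (idempotence)
E2: not p or not p and s or s and p
    = not p or s   (distribution)
These differ: at p=1, q=1, s=0, E1 = 1 but E2 = 0.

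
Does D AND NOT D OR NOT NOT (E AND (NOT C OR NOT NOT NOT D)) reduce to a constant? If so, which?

D AND NOT D OR NOT NOT (E AND (NOT C OR NOT NOT NOT D))
= NOT NOT (E AND (NOT C OR NOT NOT NOT D))
= NOT NOT (E AND (NOT C OR NOT D))
= E AND (NOT C OR NOT D)
This depends on C, D, E, so it is not a constant.

no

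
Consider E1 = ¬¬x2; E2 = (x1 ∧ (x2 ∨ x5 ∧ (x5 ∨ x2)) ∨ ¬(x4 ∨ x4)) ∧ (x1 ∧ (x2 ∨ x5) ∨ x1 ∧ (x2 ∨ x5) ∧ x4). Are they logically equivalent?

No

E1: ¬¬x2
    = x2   (double negation)
E2: (x1 ∧ (x2 ∨ x5 ∧ (x5 ∨ x2)) ∨ ¬(x4 ∨ x4)) ∧ (x1 ∧ (x2 ∨ x5) ∨ x1 ∧ (x2 ∨ x5) ∧ x4)
    = (x1 ∧ (x2 ∨ x5 ∧ (x5 ∨ x2)) ∨ ¬(x4 ∨ x4)) ∧ x1 ∧ (x2 ∨ x5)   (absorption)
    = (x1 ∧ (x2 ∨ x5 ∧ (x5 ∨ x2)) ∨ ¬x4) ∧ x1 ∧ (x2 ∨ x5)   (idempotence)
    = (x1 ∧ (x2 ∨ x5) ∨ ¬x4) ∧ x1 ∧ (x2 ∨ x5)   (absorption)
    = x1 ∧ (x2 ∨ x5)   (absorption)
These differ: at x1=0, x2=1, x4=0, x5=0, E1 = 1 but E2 = 0.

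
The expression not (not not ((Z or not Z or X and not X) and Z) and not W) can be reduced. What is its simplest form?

not Z or W

not (not not ((Z or not Z or X and not X) and Z) and not W)
= not (not not ((Z or not Z) and Z) and not W)   [complement / identity]
= not ((Z or not Z) and Z) or W   [De Morgan]
= not Z or W   [complement / identity]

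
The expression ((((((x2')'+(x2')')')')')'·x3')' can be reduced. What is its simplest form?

x2'+x3

((((((x2')'+(x2')')')')')'·x3')'
= ((((x2')'+(x2')')')')'+x3
= ((x2')'+(x2')')'+x3
= x2'·x2'+x3
= x2'+x3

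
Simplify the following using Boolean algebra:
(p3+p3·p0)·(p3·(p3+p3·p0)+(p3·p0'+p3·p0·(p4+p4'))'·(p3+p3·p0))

p3

(p3+p3·p0)·(p3·(p3+p3·p0)+(p3·p0'+p3·p0·(p4+p4'))'·(p3+p3·p0))
= (p3+p3·p0)·(p3·(p3+p3·p0)+(p3·p0'+p3·p0)'·(p3+p3·p0))   (complement / identity)
= (p3+p3·p0)·(p3·(p3+p3·p0)+p3'·(p3+p3·p0))   (distribution)
= (p3+p3·p0)·(p3+p3·p0)   (distribution)
= p3+p3·p0   (idempotence)
= p3   (absorption)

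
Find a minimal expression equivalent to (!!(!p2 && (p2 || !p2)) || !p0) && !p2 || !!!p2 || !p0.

!p2 || !p0

(!!(!p2 && (p2 || !p2)) || !p0) && !p2 || !!!p2 || !p0
= (!!!p2 || !p0) && !p2 || !!!p2 || !p0
= !!!p2 || !p0
= !p2 || !p0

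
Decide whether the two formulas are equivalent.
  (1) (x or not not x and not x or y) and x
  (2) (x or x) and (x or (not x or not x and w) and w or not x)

Yes

E1: (x or not not x and not x or y) and x
    = (x or x and not x or y) and x   (double negation)
    = (x or y) and x   (complement / identity)
    = x   (absorption)
E2: (x or x) and (x or (not x or not x and w) and w or not x)
    = (x or x) and (x or not x and w or not x)   (absorption)
    = x and (not x and w or not x) or x   (distribution)
    = x and not x or x   (absorption)
    = x   (complement / identity)
Both reduce to x, so they are equivalent.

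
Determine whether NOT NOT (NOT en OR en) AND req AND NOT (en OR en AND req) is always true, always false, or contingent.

contingent

NOT NOT (NOT en OR en) AND req AND NOT (en OR en AND req)
= (NOT en OR en) AND req AND NOT (en OR en AND req)   — double negation
= req AND NOT (en OR en AND req)   — complement / identity
= req AND NOT en   — absorption
This depends on en, req, so it is not a constant.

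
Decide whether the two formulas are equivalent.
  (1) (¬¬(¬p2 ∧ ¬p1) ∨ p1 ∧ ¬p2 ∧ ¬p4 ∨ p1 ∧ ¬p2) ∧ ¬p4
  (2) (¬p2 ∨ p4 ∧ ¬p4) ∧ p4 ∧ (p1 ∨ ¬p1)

No

E1: (¬¬(¬p2 ∧ ¬p1) ∨ p1 ∧ ¬p2 ∧ ¬p4 ∨ p1 ∧ ¬p2) ∧ ¬p4
    = (¬p2 ∧ ¬p1 ∨ p1 ∧ ¬p2 ∧ ¬p4 ∨ p1 ∧ ¬p2) ∧ ¬p4   [double negation]
    = (¬p2 ∧ ¬p1 ∨ p1 ∧ ¬p2) ∧ ¬p4   [absorption]
    = ¬p2 ∧ ¬p4   [distribution]
E2: (¬p2 ∨ p4 ∧ ¬p4) ∧ p4 ∧ (p1 ∨ ¬p1)
    = (¬p2 ∨ p4 ∧ ¬p4) ∧ p4   [complement / identity]
    = ¬p2 ∧ p4   [complement / identity]
These differ: at p1=0, p2=0, p4=0, E1 = 1 but E2 = 0.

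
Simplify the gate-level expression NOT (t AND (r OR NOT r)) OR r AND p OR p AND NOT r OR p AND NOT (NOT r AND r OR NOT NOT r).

NOT t OR p

NOT (t AND (r OR NOT r)) OR r AND p OR p AND NOT r OR p AND NOT (NOT r AND r OR NOT NOT r)
= NOT (t AND (r OR NOT r)) OR r AND p OR p AND NOT r OR p AND NOT NOT NOT r   [complement / identity]
= NOT (t AND (r OR NOT r)) OR r AND p OR p AND NOT r OR p AND NOT r   [double negation]
= NOT (t AND (r OR NOT r)) OR r AND p OR p AND NOT r   [idempotence]
= NOT t OR r AND p OR p AND NOT r   [complement / identity]
= NOT t OR p   [distribution]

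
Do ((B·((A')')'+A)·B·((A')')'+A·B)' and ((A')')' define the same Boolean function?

E1: ((B·((A')')'+A)·B·((A')')'+A·B)'
    = (B·((A')')'+A·B)'   (absorption)
    = (B·A'+A·B)'   (double negation)
    = B'   (distribution)
E2: ((A')')'
    = A'   (double negation)
These differ: at A=0, B=1, E1 = 0 but E2 = 1.

No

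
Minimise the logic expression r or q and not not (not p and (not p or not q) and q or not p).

r or q and not not (not p and (not p or not q) and q or not p)
= r or q and not not (not p and q or not p)   [absorption]
= r or q and (not p and q or not p)   [double negation]
= r or q and not p   [absorption]

r or q and not p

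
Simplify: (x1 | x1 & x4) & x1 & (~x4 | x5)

(x1 | x1 & x4) & x1 & (~x4 | x5)
= x1 & x1 & (~x4 | x5)   (absorption)
= x1 & (~x4 | x5)   (idempotence)

x1 & (~x4 | x5)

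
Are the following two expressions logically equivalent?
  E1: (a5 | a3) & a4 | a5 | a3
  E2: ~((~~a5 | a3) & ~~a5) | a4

No

E1: (a5 | a3) & a4 | a5 | a3
    = a5 | a3   [absorption]
E2: ~((~~a5 | a3) & ~~a5) | a4
    = ~~~a5 | a4   [absorption]
    = ~a5 | a4   [double negation]
These differ: at a3=0, a4=0, a5=1, E1 = 1 but E2 = 0.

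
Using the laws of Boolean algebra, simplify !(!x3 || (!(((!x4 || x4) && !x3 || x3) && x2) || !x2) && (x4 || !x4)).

!(!x3 || (!(((!x4 || x4) && !x3 || x3) && x2) || !x2) && (x4 || !x4))
= !(!x3 || (!((!x3 || x3) && x2) || !x2) && (x4 || !x4))
= !(!x3 || (!x2 || !x2) && (x4 || !x4))
= !(!x3 || !x2 || !x2)
= !(!x3 || !x2)
= x3 && x2

x3 && x2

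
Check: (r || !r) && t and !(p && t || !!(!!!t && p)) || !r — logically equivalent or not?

No

E1: (r || !r) && t
    = t   — complement / identity
E2: !(p && t || !!(!!!t && p)) || !r
    = !(p && t || !!!t && p) || !r   — double negation
    = !(p && t || !t && p) || !r   — double negation
    = !p || !r   — distribution
These differ: at p=0, r=0, t=0, E1 = 0 but E2 = 1.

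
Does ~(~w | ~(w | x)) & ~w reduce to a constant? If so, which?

yes, False

~(~w | ~(w | x)) & ~w
= w & (w | x) & ~w
= w & ~w
= 0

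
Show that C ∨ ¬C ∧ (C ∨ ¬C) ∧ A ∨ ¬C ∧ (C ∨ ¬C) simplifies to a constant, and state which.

C ∨ ¬C ∧ (C ∨ ¬C) ∧ A ∨ ¬C ∧ (C ∨ ¬C)
= C ∨ ¬C ∧ (C ∨ ¬C)
= C ∨ ¬C
= True

True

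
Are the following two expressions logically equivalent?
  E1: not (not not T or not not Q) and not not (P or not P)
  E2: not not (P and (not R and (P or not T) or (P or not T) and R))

No

E1: not (not not T or not not Q) and not not (P or not P)
    = not T and not Q and not not (P or not P)   [De Morgan]
    = not T and not Q and (P or not P)   [double negation]
    = not T and not Q   [complement / identity]
E2: not not (P and (not R and (P or not T) or (P or not T) and R))
    = not not (P and (P or not T))   [distribution]
    = not not P   [absorption]
    = P   [double negation]
These differ: at P=1, Q=1, R=0, T=0, E1 = 0 but E2 = 1.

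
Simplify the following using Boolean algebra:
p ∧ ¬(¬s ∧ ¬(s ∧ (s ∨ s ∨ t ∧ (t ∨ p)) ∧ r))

p ∧ ¬(¬s ∧ ¬(s ∧ (s ∨ s ∨ t ∧ (t ∨ p)) ∧ r))
= p ∧ ¬(¬s ∧ ¬(s ∧ (s ∨ t ∧ (t ∨ p)) ∧ r))   (idempotence)
= p ∧ ¬(¬s ∧ ¬(s ∧ (s ∨ t) ∧ r))   (absorption)
= p ∧ ¬(¬s ∧ ¬(s ∧ r))   (absorption)
= p ∧ (s ∨ s ∧ r)   (De Morgan)
= p ∧ s   (absorption)

p ∧ s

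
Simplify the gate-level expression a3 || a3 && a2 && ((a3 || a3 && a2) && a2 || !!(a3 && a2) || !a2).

a3

a3 || a3 && a2 && ((a3 || a3 && a2) && a2 || !!(a3 && a2) || !a2)
= a3 || a3 && a2 && ((a3 || a3 && a2) && a2 || a3 && a2 || !a2)   (double negation)
= a3 || a3 && a2 && (a3 && a2 || a3 && a2 || !a2)   (absorption)
= a3 || a3 && a2 && (a3 && a2 || !a2)   (idempotence)
= a3 || a3 && a2   (absorption)
= a3   (absorption)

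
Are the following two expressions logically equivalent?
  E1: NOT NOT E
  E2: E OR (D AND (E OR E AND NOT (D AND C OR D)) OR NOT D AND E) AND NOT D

E1: NOT NOT E
    = E
E2: E OR (D AND (E OR E AND NOT (D AND C OR D)) OR NOT D AND E) AND NOT D
    = E OR (D AND (E OR E AND NOT D) OR NOT D AND E) AND NOT D
    = E OR (D AND E OR NOT D AND E) AND NOT D
    = E OR E AND NOT D
    = E
Both reduce to E, so they are equivalent.

Yes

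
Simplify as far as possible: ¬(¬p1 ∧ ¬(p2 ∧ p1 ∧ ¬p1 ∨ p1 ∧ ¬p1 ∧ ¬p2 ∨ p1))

p1

¬(¬p1 ∧ ¬(p2 ∧ p1 ∧ ¬p1 ∨ p1 ∧ ¬p1 ∧ ¬p2 ∨ p1))
= ¬(¬p1 ∧ ¬(p1 ∧ ¬p1 ∨ p1))   (distribution)
= ¬(¬p1 ∧ ¬p1)   (complement / identity)
= ¬¬p1   (idempotence)
= p1   (double negation)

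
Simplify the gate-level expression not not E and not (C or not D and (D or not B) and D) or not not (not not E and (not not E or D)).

not not E and not (C or not D and (D or not B) and D) or not not (not not E and (not not E or D))
= not not E and not (C or not D and D) or not not (not not E and (not not E or D))   (absorption)
= not not E and not C or not not (not not E and (not not E or D))   (complement / identity)
= not not E and not C or not not not not E   (absorption)
= not not E and not C or not not E   (double negation)
= not not E   (absorption)
= E   (double negation)

E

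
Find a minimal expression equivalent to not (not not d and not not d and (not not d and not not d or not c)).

not d

not (not not d and not not d and (not not d and not not d or not c))
= not (not not d and not not d)   [absorption]
= not d or not d   [De Morgan]
= not d   [idempotence]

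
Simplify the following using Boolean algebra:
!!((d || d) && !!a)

!!((d || d) && !!a)
= (d || d) && !!a   [double negation]
= d && !!a   [idempotence]
= d && a   [double negation]

d && a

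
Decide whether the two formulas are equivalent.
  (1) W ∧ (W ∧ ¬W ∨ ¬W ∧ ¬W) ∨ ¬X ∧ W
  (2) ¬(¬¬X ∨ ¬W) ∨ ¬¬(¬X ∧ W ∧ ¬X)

E1: W ∧ (W ∧ ¬W ∨ ¬W ∧ ¬W) ∨ ¬X ∧ W
    = W ∧ ¬W ∨ ¬X ∧ W   [distribution]
    = ¬X ∧ W   [complement / identity]
E2: ¬(¬¬X ∨ ¬W) ∨ ¬¬(¬X ∧ W ∧ ¬X)
    = ¬(¬¬X ∨ ¬W) ∨ ¬X ∧ W ∧ ¬X   [double negation]
    = ¬X ∧ W ∨ ¬X ∧ W ∧ ¬X   [De Morgan]
    = ¬X ∧ W   [absorption]
Both reduce to ¬X ∧ W, so they are equivalent.

Yes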